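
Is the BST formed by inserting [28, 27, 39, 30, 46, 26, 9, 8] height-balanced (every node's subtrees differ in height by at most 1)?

Tree (level-order array): [28, 27, 39, 26, None, 30, 46, 9, None, None, None, None, None, 8]
Definition: a tree is height-balanced if, at every node, |h(left) - h(right)| <= 1 (empty subtree has height -1).
Bottom-up per-node check:
  node 8: h_left=-1, h_right=-1, diff=0 [OK], height=0
  node 9: h_left=0, h_right=-1, diff=1 [OK], height=1
  node 26: h_left=1, h_right=-1, diff=2 [FAIL (|1--1|=2 > 1)], height=2
  node 27: h_left=2, h_right=-1, diff=3 [FAIL (|2--1|=3 > 1)], height=3
  node 30: h_left=-1, h_right=-1, diff=0 [OK], height=0
  node 46: h_left=-1, h_right=-1, diff=0 [OK], height=0
  node 39: h_left=0, h_right=0, diff=0 [OK], height=1
  node 28: h_left=3, h_right=1, diff=2 [FAIL (|3-1|=2 > 1)], height=4
Node 26 violates the condition: |1 - -1| = 2 > 1.
Result: Not balanced


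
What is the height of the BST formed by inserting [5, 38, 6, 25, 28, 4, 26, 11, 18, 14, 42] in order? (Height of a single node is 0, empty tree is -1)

Insertion order: [5, 38, 6, 25, 28, 4, 26, 11, 18, 14, 42]
Tree (level-order array): [5, 4, 38, None, None, 6, 42, None, 25, None, None, 11, 28, None, 18, 26, None, 14]
Compute height bottom-up (empty subtree = -1):
  height(4) = 1 + max(-1, -1) = 0
  height(14) = 1 + max(-1, -1) = 0
  height(18) = 1 + max(0, -1) = 1
  height(11) = 1 + max(-1, 1) = 2
  height(26) = 1 + max(-1, -1) = 0
  height(28) = 1 + max(0, -1) = 1
  height(25) = 1 + max(2, 1) = 3
  height(6) = 1 + max(-1, 3) = 4
  height(42) = 1 + max(-1, -1) = 0
  height(38) = 1 + max(4, 0) = 5
  height(5) = 1 + max(0, 5) = 6
Height = 6


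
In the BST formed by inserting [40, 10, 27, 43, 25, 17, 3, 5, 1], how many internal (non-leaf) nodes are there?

Tree built from: [40, 10, 27, 43, 25, 17, 3, 5, 1]
Tree (level-order array): [40, 10, 43, 3, 27, None, None, 1, 5, 25, None, None, None, None, None, 17]
Rule: An internal node has at least one child.
Per-node child counts:
  node 40: 2 child(ren)
  node 10: 2 child(ren)
  node 3: 2 child(ren)
  node 1: 0 child(ren)
  node 5: 0 child(ren)
  node 27: 1 child(ren)
  node 25: 1 child(ren)
  node 17: 0 child(ren)
  node 43: 0 child(ren)
Matching nodes: [40, 10, 3, 27, 25]
Count of internal (non-leaf) nodes: 5


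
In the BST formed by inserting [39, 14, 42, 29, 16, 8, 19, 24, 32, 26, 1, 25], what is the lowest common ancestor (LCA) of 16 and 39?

Tree insertion order: [39, 14, 42, 29, 16, 8, 19, 24, 32, 26, 1, 25]
Tree (level-order array): [39, 14, 42, 8, 29, None, None, 1, None, 16, 32, None, None, None, 19, None, None, None, 24, None, 26, 25]
In a BST, the LCA of p=16, q=39 is the first node v on the
root-to-leaf path with p <= v <= q (go left if both < v, right if both > v).
Walk from root:
  at 39: 16 <= 39 <= 39, this is the LCA
LCA = 39


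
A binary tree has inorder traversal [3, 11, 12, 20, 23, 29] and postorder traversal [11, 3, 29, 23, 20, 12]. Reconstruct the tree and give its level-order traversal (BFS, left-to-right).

Inorder:   [3, 11, 12, 20, 23, 29]
Postorder: [11, 3, 29, 23, 20, 12]
Algorithm: postorder visits root last, so walk postorder right-to-left;
each value is the root of the current inorder slice — split it at that
value, recurse on the right subtree first, then the left.
Recursive splits:
  root=12; inorder splits into left=[3, 11], right=[20, 23, 29]
  root=20; inorder splits into left=[], right=[23, 29]
  root=23; inorder splits into left=[], right=[29]
  root=29; inorder splits into left=[], right=[]
  root=3; inorder splits into left=[], right=[11]
  root=11; inorder splits into left=[], right=[]
Reconstructed level-order: [12, 3, 20, 11, 23, 29]


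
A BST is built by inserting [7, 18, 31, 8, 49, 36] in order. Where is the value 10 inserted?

Starting tree (level order): [7, None, 18, 8, 31, None, None, None, 49, 36]
Insertion path: 7 -> 18 -> 8
Result: insert 10 as right child of 8
Final tree (level order): [7, None, 18, 8, 31, None, 10, None, 49, None, None, 36]


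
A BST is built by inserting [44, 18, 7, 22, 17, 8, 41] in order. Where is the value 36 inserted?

Starting tree (level order): [44, 18, None, 7, 22, None, 17, None, 41, 8]
Insertion path: 44 -> 18 -> 22 -> 41
Result: insert 36 as left child of 41
Final tree (level order): [44, 18, None, 7, 22, None, 17, None, 41, 8, None, 36]


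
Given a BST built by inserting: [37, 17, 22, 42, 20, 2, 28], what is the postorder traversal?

Tree insertion order: [37, 17, 22, 42, 20, 2, 28]
Tree (level-order array): [37, 17, 42, 2, 22, None, None, None, None, 20, 28]
Postorder traversal: [2, 20, 28, 22, 17, 42, 37]


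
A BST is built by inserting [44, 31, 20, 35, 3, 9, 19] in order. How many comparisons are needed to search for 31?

Search path for 31: 44 -> 31
Found: True
Comparisons: 2


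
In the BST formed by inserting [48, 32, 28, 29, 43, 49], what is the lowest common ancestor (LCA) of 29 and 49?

Tree insertion order: [48, 32, 28, 29, 43, 49]
Tree (level-order array): [48, 32, 49, 28, 43, None, None, None, 29]
In a BST, the LCA of p=29, q=49 is the first node v on the
root-to-leaf path with p <= v <= q (go left if both < v, right if both > v).
Walk from root:
  at 48: 29 <= 48 <= 49, this is the LCA
LCA = 48


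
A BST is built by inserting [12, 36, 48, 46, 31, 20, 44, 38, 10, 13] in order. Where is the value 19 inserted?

Starting tree (level order): [12, 10, 36, None, None, 31, 48, 20, None, 46, None, 13, None, 44, None, None, None, 38]
Insertion path: 12 -> 36 -> 31 -> 20 -> 13
Result: insert 19 as right child of 13
Final tree (level order): [12, 10, 36, None, None, 31, 48, 20, None, 46, None, 13, None, 44, None, None, 19, 38]


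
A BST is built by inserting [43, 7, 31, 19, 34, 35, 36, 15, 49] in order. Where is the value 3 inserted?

Starting tree (level order): [43, 7, 49, None, 31, None, None, 19, 34, 15, None, None, 35, None, None, None, 36]
Insertion path: 43 -> 7
Result: insert 3 as left child of 7
Final tree (level order): [43, 7, 49, 3, 31, None, None, None, None, 19, 34, 15, None, None, 35, None, None, None, 36]


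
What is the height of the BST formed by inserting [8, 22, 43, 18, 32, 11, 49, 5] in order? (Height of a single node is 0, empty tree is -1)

Insertion order: [8, 22, 43, 18, 32, 11, 49, 5]
Tree (level-order array): [8, 5, 22, None, None, 18, 43, 11, None, 32, 49]
Compute height bottom-up (empty subtree = -1):
  height(5) = 1 + max(-1, -1) = 0
  height(11) = 1 + max(-1, -1) = 0
  height(18) = 1 + max(0, -1) = 1
  height(32) = 1 + max(-1, -1) = 0
  height(49) = 1 + max(-1, -1) = 0
  height(43) = 1 + max(0, 0) = 1
  height(22) = 1 + max(1, 1) = 2
  height(8) = 1 + max(0, 2) = 3
Height = 3


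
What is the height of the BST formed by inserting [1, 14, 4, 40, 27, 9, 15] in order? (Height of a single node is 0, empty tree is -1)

Insertion order: [1, 14, 4, 40, 27, 9, 15]
Tree (level-order array): [1, None, 14, 4, 40, None, 9, 27, None, None, None, 15]
Compute height bottom-up (empty subtree = -1):
  height(9) = 1 + max(-1, -1) = 0
  height(4) = 1 + max(-1, 0) = 1
  height(15) = 1 + max(-1, -1) = 0
  height(27) = 1 + max(0, -1) = 1
  height(40) = 1 + max(1, -1) = 2
  height(14) = 1 + max(1, 2) = 3
  height(1) = 1 + max(-1, 3) = 4
Height = 4


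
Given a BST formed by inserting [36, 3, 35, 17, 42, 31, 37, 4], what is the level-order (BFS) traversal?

Tree insertion order: [36, 3, 35, 17, 42, 31, 37, 4]
Tree (level-order array): [36, 3, 42, None, 35, 37, None, 17, None, None, None, 4, 31]
BFS from the root, enqueuing left then right child of each popped node:
  queue [36] -> pop 36, enqueue [3, 42], visited so far: [36]
  queue [3, 42] -> pop 3, enqueue [35], visited so far: [36, 3]
  queue [42, 35] -> pop 42, enqueue [37], visited so far: [36, 3, 42]
  queue [35, 37] -> pop 35, enqueue [17], visited so far: [36, 3, 42, 35]
  queue [37, 17] -> pop 37, enqueue [none], visited so far: [36, 3, 42, 35, 37]
  queue [17] -> pop 17, enqueue [4, 31], visited so far: [36, 3, 42, 35, 37, 17]
  queue [4, 31] -> pop 4, enqueue [none], visited so far: [36, 3, 42, 35, 37, 17, 4]
  queue [31] -> pop 31, enqueue [none], visited so far: [36, 3, 42, 35, 37, 17, 4, 31]
Result: [36, 3, 42, 35, 37, 17, 4, 31]


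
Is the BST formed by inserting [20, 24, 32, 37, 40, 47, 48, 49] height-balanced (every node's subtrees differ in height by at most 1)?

Tree (level-order array): [20, None, 24, None, 32, None, 37, None, 40, None, 47, None, 48, None, 49]
Definition: a tree is height-balanced if, at every node, |h(left) - h(right)| <= 1 (empty subtree has height -1).
Bottom-up per-node check:
  node 49: h_left=-1, h_right=-1, diff=0 [OK], height=0
  node 48: h_left=-1, h_right=0, diff=1 [OK], height=1
  node 47: h_left=-1, h_right=1, diff=2 [FAIL (|-1-1|=2 > 1)], height=2
  node 40: h_left=-1, h_right=2, diff=3 [FAIL (|-1-2|=3 > 1)], height=3
  node 37: h_left=-1, h_right=3, diff=4 [FAIL (|-1-3|=4 > 1)], height=4
  node 32: h_left=-1, h_right=4, diff=5 [FAIL (|-1-4|=5 > 1)], height=5
  node 24: h_left=-1, h_right=5, diff=6 [FAIL (|-1-5|=6 > 1)], height=6
  node 20: h_left=-1, h_right=6, diff=7 [FAIL (|-1-6|=7 > 1)], height=7
Node 47 violates the condition: |-1 - 1| = 2 > 1.
Result: Not balanced


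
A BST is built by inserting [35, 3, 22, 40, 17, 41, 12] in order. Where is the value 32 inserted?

Starting tree (level order): [35, 3, 40, None, 22, None, 41, 17, None, None, None, 12]
Insertion path: 35 -> 3 -> 22
Result: insert 32 as right child of 22
Final tree (level order): [35, 3, 40, None, 22, None, 41, 17, 32, None, None, 12]


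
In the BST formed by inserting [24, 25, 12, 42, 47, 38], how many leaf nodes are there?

Tree built from: [24, 25, 12, 42, 47, 38]
Tree (level-order array): [24, 12, 25, None, None, None, 42, 38, 47]
Rule: A leaf has 0 children.
Per-node child counts:
  node 24: 2 child(ren)
  node 12: 0 child(ren)
  node 25: 1 child(ren)
  node 42: 2 child(ren)
  node 38: 0 child(ren)
  node 47: 0 child(ren)
Matching nodes: [12, 38, 47]
Count of leaf nodes: 3


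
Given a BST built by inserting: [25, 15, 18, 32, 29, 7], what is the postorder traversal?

Tree insertion order: [25, 15, 18, 32, 29, 7]
Tree (level-order array): [25, 15, 32, 7, 18, 29]
Postorder traversal: [7, 18, 15, 29, 32, 25]


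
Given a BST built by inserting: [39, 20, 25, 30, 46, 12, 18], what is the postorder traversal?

Tree insertion order: [39, 20, 25, 30, 46, 12, 18]
Tree (level-order array): [39, 20, 46, 12, 25, None, None, None, 18, None, 30]
Postorder traversal: [18, 12, 30, 25, 20, 46, 39]


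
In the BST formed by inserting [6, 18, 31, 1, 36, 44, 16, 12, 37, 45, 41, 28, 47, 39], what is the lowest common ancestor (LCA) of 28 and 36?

Tree insertion order: [6, 18, 31, 1, 36, 44, 16, 12, 37, 45, 41, 28, 47, 39]
Tree (level-order array): [6, 1, 18, None, None, 16, 31, 12, None, 28, 36, None, None, None, None, None, 44, 37, 45, None, 41, None, 47, 39]
In a BST, the LCA of p=28, q=36 is the first node v on the
root-to-leaf path with p <= v <= q (go left if both < v, right if both > v).
Walk from root:
  at 6: both 28 and 36 > 6, go right
  at 18: both 28 and 36 > 18, go right
  at 31: 28 <= 31 <= 36, this is the LCA
LCA = 31


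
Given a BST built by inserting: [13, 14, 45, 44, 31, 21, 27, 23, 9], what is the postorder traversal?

Tree insertion order: [13, 14, 45, 44, 31, 21, 27, 23, 9]
Tree (level-order array): [13, 9, 14, None, None, None, 45, 44, None, 31, None, 21, None, None, 27, 23]
Postorder traversal: [9, 23, 27, 21, 31, 44, 45, 14, 13]


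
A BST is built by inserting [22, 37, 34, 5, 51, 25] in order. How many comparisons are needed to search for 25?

Search path for 25: 22 -> 37 -> 34 -> 25
Found: True
Comparisons: 4


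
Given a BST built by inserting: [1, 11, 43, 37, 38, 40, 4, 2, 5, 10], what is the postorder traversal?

Tree insertion order: [1, 11, 43, 37, 38, 40, 4, 2, 5, 10]
Tree (level-order array): [1, None, 11, 4, 43, 2, 5, 37, None, None, None, None, 10, None, 38, None, None, None, 40]
Postorder traversal: [2, 10, 5, 4, 40, 38, 37, 43, 11, 1]


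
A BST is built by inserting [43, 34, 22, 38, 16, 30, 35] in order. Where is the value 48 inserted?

Starting tree (level order): [43, 34, None, 22, 38, 16, 30, 35]
Insertion path: 43
Result: insert 48 as right child of 43
Final tree (level order): [43, 34, 48, 22, 38, None, None, 16, 30, 35]


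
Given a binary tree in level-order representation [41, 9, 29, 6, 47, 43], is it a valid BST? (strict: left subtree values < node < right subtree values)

Level-order array: [41, 9, 29, 6, 47, 43]
Validate using subtree bounds (lo, hi): at each node, require lo < value < hi,
then recurse left with hi=value and right with lo=value.
Preorder trace (stopping at first violation):
  at node 41 with bounds (-inf, +inf): OK
  at node 9 with bounds (-inf, 41): OK
  at node 6 with bounds (-inf, 9): OK
  at node 47 with bounds (9, 41): VIOLATION
Node 47 violates its bound: not (9 < 47 < 41).
Result: Not a valid BST


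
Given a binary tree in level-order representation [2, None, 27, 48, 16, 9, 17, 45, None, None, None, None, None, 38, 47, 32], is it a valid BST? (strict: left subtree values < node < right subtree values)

Level-order array: [2, None, 27, 48, 16, 9, 17, 45, None, None, None, None, None, 38, 47, 32]
Validate using subtree bounds (lo, hi): at each node, require lo < value < hi,
then recurse left with hi=value and right with lo=value.
Preorder trace (stopping at first violation):
  at node 2 with bounds (-inf, +inf): OK
  at node 27 with bounds (2, +inf): OK
  at node 48 with bounds (2, 27): VIOLATION
Node 48 violates its bound: not (2 < 48 < 27).
Result: Not a valid BST


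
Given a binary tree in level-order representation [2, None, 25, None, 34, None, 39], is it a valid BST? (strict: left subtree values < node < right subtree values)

Level-order array: [2, None, 25, None, 34, None, 39]
Validate using subtree bounds (lo, hi): at each node, require lo < value < hi,
then recurse left with hi=value and right with lo=value.
Preorder trace (stopping at first violation):
  at node 2 with bounds (-inf, +inf): OK
  at node 25 with bounds (2, +inf): OK
  at node 34 with bounds (25, +inf): OK
  at node 39 with bounds (34, +inf): OK
No violation found at any node.
Result: Valid BST


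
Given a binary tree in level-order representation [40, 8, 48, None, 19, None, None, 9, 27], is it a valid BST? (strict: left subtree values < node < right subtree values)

Level-order array: [40, 8, 48, None, 19, None, None, 9, 27]
Validate using subtree bounds (lo, hi): at each node, require lo < value < hi,
then recurse left with hi=value and right with lo=value.
Preorder trace (stopping at first violation):
  at node 40 with bounds (-inf, +inf): OK
  at node 8 with bounds (-inf, 40): OK
  at node 19 with bounds (8, 40): OK
  at node 9 with bounds (8, 19): OK
  at node 27 with bounds (19, 40): OK
  at node 48 with bounds (40, +inf): OK
No violation found at any node.
Result: Valid BST


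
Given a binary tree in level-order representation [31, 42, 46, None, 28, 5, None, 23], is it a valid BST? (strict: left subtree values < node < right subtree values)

Level-order array: [31, 42, 46, None, 28, 5, None, 23]
Validate using subtree bounds (lo, hi): at each node, require lo < value < hi,
then recurse left with hi=value and right with lo=value.
Preorder trace (stopping at first violation):
  at node 31 with bounds (-inf, +inf): OK
  at node 42 with bounds (-inf, 31): VIOLATION
Node 42 violates its bound: not (-inf < 42 < 31).
Result: Not a valid BST


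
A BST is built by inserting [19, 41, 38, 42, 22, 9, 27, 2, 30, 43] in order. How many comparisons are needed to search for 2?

Search path for 2: 19 -> 9 -> 2
Found: True
Comparisons: 3


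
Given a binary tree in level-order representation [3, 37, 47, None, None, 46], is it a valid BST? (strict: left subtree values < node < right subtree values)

Level-order array: [3, 37, 47, None, None, 46]
Validate using subtree bounds (lo, hi): at each node, require lo < value < hi,
then recurse left with hi=value and right with lo=value.
Preorder trace (stopping at first violation):
  at node 3 with bounds (-inf, +inf): OK
  at node 37 with bounds (-inf, 3): VIOLATION
Node 37 violates its bound: not (-inf < 37 < 3).
Result: Not a valid BST


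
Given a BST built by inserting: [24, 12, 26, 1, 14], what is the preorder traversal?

Tree insertion order: [24, 12, 26, 1, 14]
Tree (level-order array): [24, 12, 26, 1, 14]
Preorder traversal: [24, 12, 1, 14, 26]


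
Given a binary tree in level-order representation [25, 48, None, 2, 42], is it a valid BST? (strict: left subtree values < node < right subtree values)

Level-order array: [25, 48, None, 2, 42]
Validate using subtree bounds (lo, hi): at each node, require lo < value < hi,
then recurse left with hi=value and right with lo=value.
Preorder trace (stopping at first violation):
  at node 25 with bounds (-inf, +inf): OK
  at node 48 with bounds (-inf, 25): VIOLATION
Node 48 violates its bound: not (-inf < 48 < 25).
Result: Not a valid BST


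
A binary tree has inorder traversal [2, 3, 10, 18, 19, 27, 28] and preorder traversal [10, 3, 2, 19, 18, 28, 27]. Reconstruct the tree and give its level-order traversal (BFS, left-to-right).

Inorder:  [2, 3, 10, 18, 19, 27, 28]
Preorder: [10, 3, 2, 19, 18, 28, 27]
Algorithm: preorder visits root first, so consume preorder in order;
for each root, split the current inorder slice at that value into
left-subtree inorder and right-subtree inorder, then recurse.
Recursive splits:
  root=10; inorder splits into left=[2, 3], right=[18, 19, 27, 28]
  root=3; inorder splits into left=[2], right=[]
  root=2; inorder splits into left=[], right=[]
  root=19; inorder splits into left=[18], right=[27, 28]
  root=18; inorder splits into left=[], right=[]
  root=28; inorder splits into left=[27], right=[]
  root=27; inorder splits into left=[], right=[]
Reconstructed level-order: [10, 3, 19, 2, 18, 28, 27]


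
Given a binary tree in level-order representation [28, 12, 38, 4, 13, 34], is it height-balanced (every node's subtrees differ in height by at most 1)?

Tree (level-order array): [28, 12, 38, 4, 13, 34]
Definition: a tree is height-balanced if, at every node, |h(left) - h(right)| <= 1 (empty subtree has height -1).
Bottom-up per-node check:
  node 4: h_left=-1, h_right=-1, diff=0 [OK], height=0
  node 13: h_left=-1, h_right=-1, diff=0 [OK], height=0
  node 12: h_left=0, h_right=0, diff=0 [OK], height=1
  node 34: h_left=-1, h_right=-1, diff=0 [OK], height=0
  node 38: h_left=0, h_right=-1, diff=1 [OK], height=1
  node 28: h_left=1, h_right=1, diff=0 [OK], height=2
All nodes satisfy the balance condition.
Result: Balanced


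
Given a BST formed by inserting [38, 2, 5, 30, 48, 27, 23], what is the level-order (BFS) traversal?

Tree insertion order: [38, 2, 5, 30, 48, 27, 23]
Tree (level-order array): [38, 2, 48, None, 5, None, None, None, 30, 27, None, 23]
BFS from the root, enqueuing left then right child of each popped node:
  queue [38] -> pop 38, enqueue [2, 48], visited so far: [38]
  queue [2, 48] -> pop 2, enqueue [5], visited so far: [38, 2]
  queue [48, 5] -> pop 48, enqueue [none], visited so far: [38, 2, 48]
  queue [5] -> pop 5, enqueue [30], visited so far: [38, 2, 48, 5]
  queue [30] -> pop 30, enqueue [27], visited so far: [38, 2, 48, 5, 30]
  queue [27] -> pop 27, enqueue [23], visited so far: [38, 2, 48, 5, 30, 27]
  queue [23] -> pop 23, enqueue [none], visited so far: [38, 2, 48, 5, 30, 27, 23]
Result: [38, 2, 48, 5, 30, 27, 23]


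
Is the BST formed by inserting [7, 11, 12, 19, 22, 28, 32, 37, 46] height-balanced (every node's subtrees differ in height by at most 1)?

Tree (level-order array): [7, None, 11, None, 12, None, 19, None, 22, None, 28, None, 32, None, 37, None, 46]
Definition: a tree is height-balanced if, at every node, |h(left) - h(right)| <= 1 (empty subtree has height -1).
Bottom-up per-node check:
  node 46: h_left=-1, h_right=-1, diff=0 [OK], height=0
  node 37: h_left=-1, h_right=0, diff=1 [OK], height=1
  node 32: h_left=-1, h_right=1, diff=2 [FAIL (|-1-1|=2 > 1)], height=2
  node 28: h_left=-1, h_right=2, diff=3 [FAIL (|-1-2|=3 > 1)], height=3
  node 22: h_left=-1, h_right=3, diff=4 [FAIL (|-1-3|=4 > 1)], height=4
  node 19: h_left=-1, h_right=4, diff=5 [FAIL (|-1-4|=5 > 1)], height=5
  node 12: h_left=-1, h_right=5, diff=6 [FAIL (|-1-5|=6 > 1)], height=6
  node 11: h_left=-1, h_right=6, diff=7 [FAIL (|-1-6|=7 > 1)], height=7
  node 7: h_left=-1, h_right=7, diff=8 [FAIL (|-1-7|=8 > 1)], height=8
Node 32 violates the condition: |-1 - 1| = 2 > 1.
Result: Not balanced


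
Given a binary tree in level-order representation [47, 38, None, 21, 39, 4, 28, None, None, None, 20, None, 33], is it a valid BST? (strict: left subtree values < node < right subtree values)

Level-order array: [47, 38, None, 21, 39, 4, 28, None, None, None, 20, None, 33]
Validate using subtree bounds (lo, hi): at each node, require lo < value < hi,
then recurse left with hi=value and right with lo=value.
Preorder trace (stopping at first violation):
  at node 47 with bounds (-inf, +inf): OK
  at node 38 with bounds (-inf, 47): OK
  at node 21 with bounds (-inf, 38): OK
  at node 4 with bounds (-inf, 21): OK
  at node 20 with bounds (4, 21): OK
  at node 28 with bounds (21, 38): OK
  at node 33 with bounds (28, 38): OK
  at node 39 with bounds (38, 47): OK
No violation found at any node.
Result: Valid BST


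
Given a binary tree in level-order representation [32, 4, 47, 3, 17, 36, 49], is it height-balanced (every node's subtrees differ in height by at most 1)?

Tree (level-order array): [32, 4, 47, 3, 17, 36, 49]
Definition: a tree is height-balanced if, at every node, |h(left) - h(right)| <= 1 (empty subtree has height -1).
Bottom-up per-node check:
  node 3: h_left=-1, h_right=-1, diff=0 [OK], height=0
  node 17: h_left=-1, h_right=-1, diff=0 [OK], height=0
  node 4: h_left=0, h_right=0, diff=0 [OK], height=1
  node 36: h_left=-1, h_right=-1, diff=0 [OK], height=0
  node 49: h_left=-1, h_right=-1, diff=0 [OK], height=0
  node 47: h_left=0, h_right=0, diff=0 [OK], height=1
  node 32: h_left=1, h_right=1, diff=0 [OK], height=2
All nodes satisfy the balance condition.
Result: Balanced


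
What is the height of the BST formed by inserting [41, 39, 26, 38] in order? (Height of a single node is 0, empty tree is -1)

Insertion order: [41, 39, 26, 38]
Tree (level-order array): [41, 39, None, 26, None, None, 38]
Compute height bottom-up (empty subtree = -1):
  height(38) = 1 + max(-1, -1) = 0
  height(26) = 1 + max(-1, 0) = 1
  height(39) = 1 + max(1, -1) = 2
  height(41) = 1 + max(2, -1) = 3
Height = 3


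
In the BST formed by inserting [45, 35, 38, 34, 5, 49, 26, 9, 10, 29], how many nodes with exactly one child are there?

Tree built from: [45, 35, 38, 34, 5, 49, 26, 9, 10, 29]
Tree (level-order array): [45, 35, 49, 34, 38, None, None, 5, None, None, None, None, 26, 9, 29, None, 10]
Rule: These are nodes with exactly 1 non-null child.
Per-node child counts:
  node 45: 2 child(ren)
  node 35: 2 child(ren)
  node 34: 1 child(ren)
  node 5: 1 child(ren)
  node 26: 2 child(ren)
  node 9: 1 child(ren)
  node 10: 0 child(ren)
  node 29: 0 child(ren)
  node 38: 0 child(ren)
  node 49: 0 child(ren)
Matching nodes: [34, 5, 9]
Count of nodes with exactly one child: 3


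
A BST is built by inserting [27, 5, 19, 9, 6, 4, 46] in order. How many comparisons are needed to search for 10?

Search path for 10: 27 -> 5 -> 19 -> 9
Found: False
Comparisons: 4


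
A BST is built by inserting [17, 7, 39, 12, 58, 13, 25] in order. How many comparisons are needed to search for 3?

Search path for 3: 17 -> 7
Found: False
Comparisons: 2


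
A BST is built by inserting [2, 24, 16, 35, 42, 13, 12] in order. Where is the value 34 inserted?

Starting tree (level order): [2, None, 24, 16, 35, 13, None, None, 42, 12]
Insertion path: 2 -> 24 -> 35
Result: insert 34 as left child of 35
Final tree (level order): [2, None, 24, 16, 35, 13, None, 34, 42, 12]


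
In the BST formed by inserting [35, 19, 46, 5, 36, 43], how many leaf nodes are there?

Tree built from: [35, 19, 46, 5, 36, 43]
Tree (level-order array): [35, 19, 46, 5, None, 36, None, None, None, None, 43]
Rule: A leaf has 0 children.
Per-node child counts:
  node 35: 2 child(ren)
  node 19: 1 child(ren)
  node 5: 0 child(ren)
  node 46: 1 child(ren)
  node 36: 1 child(ren)
  node 43: 0 child(ren)
Matching nodes: [5, 43]
Count of leaf nodes: 2


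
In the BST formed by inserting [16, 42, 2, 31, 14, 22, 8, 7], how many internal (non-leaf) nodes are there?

Tree built from: [16, 42, 2, 31, 14, 22, 8, 7]
Tree (level-order array): [16, 2, 42, None, 14, 31, None, 8, None, 22, None, 7]
Rule: An internal node has at least one child.
Per-node child counts:
  node 16: 2 child(ren)
  node 2: 1 child(ren)
  node 14: 1 child(ren)
  node 8: 1 child(ren)
  node 7: 0 child(ren)
  node 42: 1 child(ren)
  node 31: 1 child(ren)
  node 22: 0 child(ren)
Matching nodes: [16, 2, 14, 8, 42, 31]
Count of internal (non-leaf) nodes: 6


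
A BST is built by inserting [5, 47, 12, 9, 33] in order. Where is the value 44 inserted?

Starting tree (level order): [5, None, 47, 12, None, 9, 33]
Insertion path: 5 -> 47 -> 12 -> 33
Result: insert 44 as right child of 33
Final tree (level order): [5, None, 47, 12, None, 9, 33, None, None, None, 44]


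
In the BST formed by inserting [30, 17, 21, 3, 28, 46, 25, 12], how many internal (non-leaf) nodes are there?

Tree built from: [30, 17, 21, 3, 28, 46, 25, 12]
Tree (level-order array): [30, 17, 46, 3, 21, None, None, None, 12, None, 28, None, None, 25]
Rule: An internal node has at least one child.
Per-node child counts:
  node 30: 2 child(ren)
  node 17: 2 child(ren)
  node 3: 1 child(ren)
  node 12: 0 child(ren)
  node 21: 1 child(ren)
  node 28: 1 child(ren)
  node 25: 0 child(ren)
  node 46: 0 child(ren)
Matching nodes: [30, 17, 3, 21, 28]
Count of internal (non-leaf) nodes: 5


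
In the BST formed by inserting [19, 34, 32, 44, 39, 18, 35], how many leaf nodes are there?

Tree built from: [19, 34, 32, 44, 39, 18, 35]
Tree (level-order array): [19, 18, 34, None, None, 32, 44, None, None, 39, None, 35]
Rule: A leaf has 0 children.
Per-node child counts:
  node 19: 2 child(ren)
  node 18: 0 child(ren)
  node 34: 2 child(ren)
  node 32: 0 child(ren)
  node 44: 1 child(ren)
  node 39: 1 child(ren)
  node 35: 0 child(ren)
Matching nodes: [18, 32, 35]
Count of leaf nodes: 3


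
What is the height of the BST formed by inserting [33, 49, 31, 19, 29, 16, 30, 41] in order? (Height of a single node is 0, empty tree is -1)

Insertion order: [33, 49, 31, 19, 29, 16, 30, 41]
Tree (level-order array): [33, 31, 49, 19, None, 41, None, 16, 29, None, None, None, None, None, 30]
Compute height bottom-up (empty subtree = -1):
  height(16) = 1 + max(-1, -1) = 0
  height(30) = 1 + max(-1, -1) = 0
  height(29) = 1 + max(-1, 0) = 1
  height(19) = 1 + max(0, 1) = 2
  height(31) = 1 + max(2, -1) = 3
  height(41) = 1 + max(-1, -1) = 0
  height(49) = 1 + max(0, -1) = 1
  height(33) = 1 + max(3, 1) = 4
Height = 4


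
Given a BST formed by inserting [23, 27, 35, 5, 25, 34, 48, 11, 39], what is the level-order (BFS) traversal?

Tree insertion order: [23, 27, 35, 5, 25, 34, 48, 11, 39]
Tree (level-order array): [23, 5, 27, None, 11, 25, 35, None, None, None, None, 34, 48, None, None, 39]
BFS from the root, enqueuing left then right child of each popped node:
  queue [23] -> pop 23, enqueue [5, 27], visited so far: [23]
  queue [5, 27] -> pop 5, enqueue [11], visited so far: [23, 5]
  queue [27, 11] -> pop 27, enqueue [25, 35], visited so far: [23, 5, 27]
  queue [11, 25, 35] -> pop 11, enqueue [none], visited so far: [23, 5, 27, 11]
  queue [25, 35] -> pop 25, enqueue [none], visited so far: [23, 5, 27, 11, 25]
  queue [35] -> pop 35, enqueue [34, 48], visited so far: [23, 5, 27, 11, 25, 35]
  queue [34, 48] -> pop 34, enqueue [none], visited so far: [23, 5, 27, 11, 25, 35, 34]
  queue [48] -> pop 48, enqueue [39], visited so far: [23, 5, 27, 11, 25, 35, 34, 48]
  queue [39] -> pop 39, enqueue [none], visited so far: [23, 5, 27, 11, 25, 35, 34, 48, 39]
Result: [23, 5, 27, 11, 25, 35, 34, 48, 39]


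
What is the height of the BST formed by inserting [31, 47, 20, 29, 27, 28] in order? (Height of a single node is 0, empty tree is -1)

Insertion order: [31, 47, 20, 29, 27, 28]
Tree (level-order array): [31, 20, 47, None, 29, None, None, 27, None, None, 28]
Compute height bottom-up (empty subtree = -1):
  height(28) = 1 + max(-1, -1) = 0
  height(27) = 1 + max(-1, 0) = 1
  height(29) = 1 + max(1, -1) = 2
  height(20) = 1 + max(-1, 2) = 3
  height(47) = 1 + max(-1, -1) = 0
  height(31) = 1 + max(3, 0) = 4
Height = 4


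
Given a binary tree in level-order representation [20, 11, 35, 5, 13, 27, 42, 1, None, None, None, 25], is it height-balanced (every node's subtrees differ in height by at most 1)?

Tree (level-order array): [20, 11, 35, 5, 13, 27, 42, 1, None, None, None, 25]
Definition: a tree is height-balanced if, at every node, |h(left) - h(right)| <= 1 (empty subtree has height -1).
Bottom-up per-node check:
  node 1: h_left=-1, h_right=-1, diff=0 [OK], height=0
  node 5: h_left=0, h_right=-1, diff=1 [OK], height=1
  node 13: h_left=-1, h_right=-1, diff=0 [OK], height=0
  node 11: h_left=1, h_right=0, diff=1 [OK], height=2
  node 25: h_left=-1, h_right=-1, diff=0 [OK], height=0
  node 27: h_left=0, h_right=-1, diff=1 [OK], height=1
  node 42: h_left=-1, h_right=-1, diff=0 [OK], height=0
  node 35: h_left=1, h_right=0, diff=1 [OK], height=2
  node 20: h_left=2, h_right=2, diff=0 [OK], height=3
All nodes satisfy the balance condition.
Result: Balanced


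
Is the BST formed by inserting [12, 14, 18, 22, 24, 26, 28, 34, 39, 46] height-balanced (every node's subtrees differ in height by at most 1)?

Tree (level-order array): [12, None, 14, None, 18, None, 22, None, 24, None, 26, None, 28, None, 34, None, 39, None, 46]
Definition: a tree is height-balanced if, at every node, |h(left) - h(right)| <= 1 (empty subtree has height -1).
Bottom-up per-node check:
  node 46: h_left=-1, h_right=-1, diff=0 [OK], height=0
  node 39: h_left=-1, h_right=0, diff=1 [OK], height=1
  node 34: h_left=-1, h_right=1, diff=2 [FAIL (|-1-1|=2 > 1)], height=2
  node 28: h_left=-1, h_right=2, diff=3 [FAIL (|-1-2|=3 > 1)], height=3
  node 26: h_left=-1, h_right=3, diff=4 [FAIL (|-1-3|=4 > 1)], height=4
  node 24: h_left=-1, h_right=4, diff=5 [FAIL (|-1-4|=5 > 1)], height=5
  node 22: h_left=-1, h_right=5, diff=6 [FAIL (|-1-5|=6 > 1)], height=6
  node 18: h_left=-1, h_right=6, diff=7 [FAIL (|-1-6|=7 > 1)], height=7
  node 14: h_left=-1, h_right=7, diff=8 [FAIL (|-1-7|=8 > 1)], height=8
  node 12: h_left=-1, h_right=8, diff=9 [FAIL (|-1-8|=9 > 1)], height=9
Node 34 violates the condition: |-1 - 1| = 2 > 1.
Result: Not balanced


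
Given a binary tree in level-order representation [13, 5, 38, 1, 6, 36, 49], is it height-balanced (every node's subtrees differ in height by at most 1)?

Tree (level-order array): [13, 5, 38, 1, 6, 36, 49]
Definition: a tree is height-balanced if, at every node, |h(left) - h(right)| <= 1 (empty subtree has height -1).
Bottom-up per-node check:
  node 1: h_left=-1, h_right=-1, diff=0 [OK], height=0
  node 6: h_left=-1, h_right=-1, diff=0 [OK], height=0
  node 5: h_left=0, h_right=0, diff=0 [OK], height=1
  node 36: h_left=-1, h_right=-1, diff=0 [OK], height=0
  node 49: h_left=-1, h_right=-1, diff=0 [OK], height=0
  node 38: h_left=0, h_right=0, diff=0 [OK], height=1
  node 13: h_left=1, h_right=1, diff=0 [OK], height=2
All nodes satisfy the balance condition.
Result: Balanced


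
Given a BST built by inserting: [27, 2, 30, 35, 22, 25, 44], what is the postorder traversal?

Tree insertion order: [27, 2, 30, 35, 22, 25, 44]
Tree (level-order array): [27, 2, 30, None, 22, None, 35, None, 25, None, 44]
Postorder traversal: [25, 22, 2, 44, 35, 30, 27]


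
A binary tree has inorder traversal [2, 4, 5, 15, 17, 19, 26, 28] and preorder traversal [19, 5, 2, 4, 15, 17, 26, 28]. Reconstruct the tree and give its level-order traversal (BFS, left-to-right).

Inorder:  [2, 4, 5, 15, 17, 19, 26, 28]
Preorder: [19, 5, 2, 4, 15, 17, 26, 28]
Algorithm: preorder visits root first, so consume preorder in order;
for each root, split the current inorder slice at that value into
left-subtree inorder and right-subtree inorder, then recurse.
Recursive splits:
  root=19; inorder splits into left=[2, 4, 5, 15, 17], right=[26, 28]
  root=5; inorder splits into left=[2, 4], right=[15, 17]
  root=2; inorder splits into left=[], right=[4]
  root=4; inorder splits into left=[], right=[]
  root=15; inorder splits into left=[], right=[17]
  root=17; inorder splits into left=[], right=[]
  root=26; inorder splits into left=[], right=[28]
  root=28; inorder splits into left=[], right=[]
Reconstructed level-order: [19, 5, 26, 2, 15, 28, 4, 17]


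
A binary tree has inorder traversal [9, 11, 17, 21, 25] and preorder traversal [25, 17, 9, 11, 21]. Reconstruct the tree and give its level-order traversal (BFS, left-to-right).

Inorder:  [9, 11, 17, 21, 25]
Preorder: [25, 17, 9, 11, 21]
Algorithm: preorder visits root first, so consume preorder in order;
for each root, split the current inorder slice at that value into
left-subtree inorder and right-subtree inorder, then recurse.
Recursive splits:
  root=25; inorder splits into left=[9, 11, 17, 21], right=[]
  root=17; inorder splits into left=[9, 11], right=[21]
  root=9; inorder splits into left=[], right=[11]
  root=11; inorder splits into left=[], right=[]
  root=21; inorder splits into left=[], right=[]
Reconstructed level-order: [25, 17, 9, 21, 11]


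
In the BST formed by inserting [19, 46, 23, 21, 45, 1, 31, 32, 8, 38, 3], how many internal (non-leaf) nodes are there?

Tree built from: [19, 46, 23, 21, 45, 1, 31, 32, 8, 38, 3]
Tree (level-order array): [19, 1, 46, None, 8, 23, None, 3, None, 21, 45, None, None, None, None, 31, None, None, 32, None, 38]
Rule: An internal node has at least one child.
Per-node child counts:
  node 19: 2 child(ren)
  node 1: 1 child(ren)
  node 8: 1 child(ren)
  node 3: 0 child(ren)
  node 46: 1 child(ren)
  node 23: 2 child(ren)
  node 21: 0 child(ren)
  node 45: 1 child(ren)
  node 31: 1 child(ren)
  node 32: 1 child(ren)
  node 38: 0 child(ren)
Matching nodes: [19, 1, 8, 46, 23, 45, 31, 32]
Count of internal (non-leaf) nodes: 8


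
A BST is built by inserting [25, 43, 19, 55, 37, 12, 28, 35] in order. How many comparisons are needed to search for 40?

Search path for 40: 25 -> 43 -> 37
Found: False
Comparisons: 3


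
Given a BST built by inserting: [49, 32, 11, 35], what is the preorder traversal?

Tree insertion order: [49, 32, 11, 35]
Tree (level-order array): [49, 32, None, 11, 35]
Preorder traversal: [49, 32, 11, 35]


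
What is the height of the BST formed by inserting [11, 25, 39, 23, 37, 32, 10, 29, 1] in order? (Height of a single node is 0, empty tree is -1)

Insertion order: [11, 25, 39, 23, 37, 32, 10, 29, 1]
Tree (level-order array): [11, 10, 25, 1, None, 23, 39, None, None, None, None, 37, None, 32, None, 29]
Compute height bottom-up (empty subtree = -1):
  height(1) = 1 + max(-1, -1) = 0
  height(10) = 1 + max(0, -1) = 1
  height(23) = 1 + max(-1, -1) = 0
  height(29) = 1 + max(-1, -1) = 0
  height(32) = 1 + max(0, -1) = 1
  height(37) = 1 + max(1, -1) = 2
  height(39) = 1 + max(2, -1) = 3
  height(25) = 1 + max(0, 3) = 4
  height(11) = 1 + max(1, 4) = 5
Height = 5


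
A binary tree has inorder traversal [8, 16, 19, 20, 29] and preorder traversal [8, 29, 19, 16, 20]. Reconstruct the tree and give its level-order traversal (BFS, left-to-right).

Inorder:  [8, 16, 19, 20, 29]
Preorder: [8, 29, 19, 16, 20]
Algorithm: preorder visits root first, so consume preorder in order;
for each root, split the current inorder slice at that value into
left-subtree inorder and right-subtree inorder, then recurse.
Recursive splits:
  root=8; inorder splits into left=[], right=[16, 19, 20, 29]
  root=29; inorder splits into left=[16, 19, 20], right=[]
  root=19; inorder splits into left=[16], right=[20]
  root=16; inorder splits into left=[], right=[]
  root=20; inorder splits into left=[], right=[]
Reconstructed level-order: [8, 29, 19, 16, 20]


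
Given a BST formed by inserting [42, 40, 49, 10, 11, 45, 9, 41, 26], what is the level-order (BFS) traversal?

Tree insertion order: [42, 40, 49, 10, 11, 45, 9, 41, 26]
Tree (level-order array): [42, 40, 49, 10, 41, 45, None, 9, 11, None, None, None, None, None, None, None, 26]
BFS from the root, enqueuing left then right child of each popped node:
  queue [42] -> pop 42, enqueue [40, 49], visited so far: [42]
  queue [40, 49] -> pop 40, enqueue [10, 41], visited so far: [42, 40]
  queue [49, 10, 41] -> pop 49, enqueue [45], visited so far: [42, 40, 49]
  queue [10, 41, 45] -> pop 10, enqueue [9, 11], visited so far: [42, 40, 49, 10]
  queue [41, 45, 9, 11] -> pop 41, enqueue [none], visited so far: [42, 40, 49, 10, 41]
  queue [45, 9, 11] -> pop 45, enqueue [none], visited so far: [42, 40, 49, 10, 41, 45]
  queue [9, 11] -> pop 9, enqueue [none], visited so far: [42, 40, 49, 10, 41, 45, 9]
  queue [11] -> pop 11, enqueue [26], visited so far: [42, 40, 49, 10, 41, 45, 9, 11]
  queue [26] -> pop 26, enqueue [none], visited so far: [42, 40, 49, 10, 41, 45, 9, 11, 26]
Result: [42, 40, 49, 10, 41, 45, 9, 11, 26]


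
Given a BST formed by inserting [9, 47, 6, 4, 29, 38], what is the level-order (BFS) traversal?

Tree insertion order: [9, 47, 6, 4, 29, 38]
Tree (level-order array): [9, 6, 47, 4, None, 29, None, None, None, None, 38]
BFS from the root, enqueuing left then right child of each popped node:
  queue [9] -> pop 9, enqueue [6, 47], visited so far: [9]
  queue [6, 47] -> pop 6, enqueue [4], visited so far: [9, 6]
  queue [47, 4] -> pop 47, enqueue [29], visited so far: [9, 6, 47]
  queue [4, 29] -> pop 4, enqueue [none], visited so far: [9, 6, 47, 4]
  queue [29] -> pop 29, enqueue [38], visited so far: [9, 6, 47, 4, 29]
  queue [38] -> pop 38, enqueue [none], visited so far: [9, 6, 47, 4, 29, 38]
Result: [9, 6, 47, 4, 29, 38]


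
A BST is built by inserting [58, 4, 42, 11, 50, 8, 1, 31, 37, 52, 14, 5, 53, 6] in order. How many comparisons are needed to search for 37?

Search path for 37: 58 -> 4 -> 42 -> 11 -> 31 -> 37
Found: True
Comparisons: 6


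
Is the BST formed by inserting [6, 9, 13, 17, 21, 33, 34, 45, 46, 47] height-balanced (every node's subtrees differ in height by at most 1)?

Tree (level-order array): [6, None, 9, None, 13, None, 17, None, 21, None, 33, None, 34, None, 45, None, 46, None, 47]
Definition: a tree is height-balanced if, at every node, |h(left) - h(right)| <= 1 (empty subtree has height -1).
Bottom-up per-node check:
  node 47: h_left=-1, h_right=-1, diff=0 [OK], height=0
  node 46: h_left=-1, h_right=0, diff=1 [OK], height=1
  node 45: h_left=-1, h_right=1, diff=2 [FAIL (|-1-1|=2 > 1)], height=2
  node 34: h_left=-1, h_right=2, diff=3 [FAIL (|-1-2|=3 > 1)], height=3
  node 33: h_left=-1, h_right=3, diff=4 [FAIL (|-1-3|=4 > 1)], height=4
  node 21: h_left=-1, h_right=4, diff=5 [FAIL (|-1-4|=5 > 1)], height=5
  node 17: h_left=-1, h_right=5, diff=6 [FAIL (|-1-5|=6 > 1)], height=6
  node 13: h_left=-1, h_right=6, diff=7 [FAIL (|-1-6|=7 > 1)], height=7
  node 9: h_left=-1, h_right=7, diff=8 [FAIL (|-1-7|=8 > 1)], height=8
  node 6: h_left=-1, h_right=8, diff=9 [FAIL (|-1-8|=9 > 1)], height=9
Node 45 violates the condition: |-1 - 1| = 2 > 1.
Result: Not balanced


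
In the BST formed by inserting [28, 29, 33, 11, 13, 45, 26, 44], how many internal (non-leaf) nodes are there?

Tree built from: [28, 29, 33, 11, 13, 45, 26, 44]
Tree (level-order array): [28, 11, 29, None, 13, None, 33, None, 26, None, 45, None, None, 44]
Rule: An internal node has at least one child.
Per-node child counts:
  node 28: 2 child(ren)
  node 11: 1 child(ren)
  node 13: 1 child(ren)
  node 26: 0 child(ren)
  node 29: 1 child(ren)
  node 33: 1 child(ren)
  node 45: 1 child(ren)
  node 44: 0 child(ren)
Matching nodes: [28, 11, 13, 29, 33, 45]
Count of internal (non-leaf) nodes: 6


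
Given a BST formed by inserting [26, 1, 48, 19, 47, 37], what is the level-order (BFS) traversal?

Tree insertion order: [26, 1, 48, 19, 47, 37]
Tree (level-order array): [26, 1, 48, None, 19, 47, None, None, None, 37]
BFS from the root, enqueuing left then right child of each popped node:
  queue [26] -> pop 26, enqueue [1, 48], visited so far: [26]
  queue [1, 48] -> pop 1, enqueue [19], visited so far: [26, 1]
  queue [48, 19] -> pop 48, enqueue [47], visited so far: [26, 1, 48]
  queue [19, 47] -> pop 19, enqueue [none], visited so far: [26, 1, 48, 19]
  queue [47] -> pop 47, enqueue [37], visited so far: [26, 1, 48, 19, 47]
  queue [37] -> pop 37, enqueue [none], visited so far: [26, 1, 48, 19, 47, 37]
Result: [26, 1, 48, 19, 47, 37]
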